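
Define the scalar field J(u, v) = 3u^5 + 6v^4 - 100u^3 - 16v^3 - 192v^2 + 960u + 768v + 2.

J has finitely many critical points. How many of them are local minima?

J separates as a function of u plus a function of v, so ∇J=0 decouples.
∂J/∂u = 15(u - 4)(u - 2)(u + 2)(u + 4) = 0 at u ∈ {-4, -2, 2, 4}; ∂J/∂v = 24(v - 4)(v - 2)(v + 4) = 0 at v ∈ {-4, 2, 4}.
The Hessian is diagonal: diag(J_uu, J_vv). Second derivatives: J_uu(-4)=-1440, J_uu(-2)=720, J_uu(2)=-720, J_uu(4)=1440; J_vv(-4)=1152, J_vv(2)=-288, J_vv(4)=384.
Local minima occur where both diagonal entries positive: (-2, -4), (-2, 4), (4, -4), (4, 4). Count: 4.

4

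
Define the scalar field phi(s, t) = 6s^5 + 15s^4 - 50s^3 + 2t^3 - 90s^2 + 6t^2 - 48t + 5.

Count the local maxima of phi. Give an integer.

2

phi separates as a function of s plus a function of t, so ∇phi=0 decouples.
∂phi/∂s = 30s(s - 2)(s + 1)(s + 3) = 0 at s ∈ {-3, -1, 0, 2}; ∂phi/∂t = 6(t - 2)(t + 4) = 0 at t ∈ {-4, 2}.
The Hessian is diagonal: diag(phi_ss, phi_tt). Second derivatives: phi_ss(-3)=-900, phi_ss(-1)=180, phi_ss(0)=-180, phi_ss(2)=900; phi_tt(-4)=-36, phi_tt(2)=36.
Local maxima occur where both diagonal entries negative: (-3, -4), (0, -4). Count: 2.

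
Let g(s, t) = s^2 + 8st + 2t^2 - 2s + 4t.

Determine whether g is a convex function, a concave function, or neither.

g is quadratic, so its Hessian is the constant matrix H = [[2, 8], [8, 4]].
det(H) = -56, tr(H) = 6.
det(H) < 0, so H is indefinite: neither convex nor concave.

neither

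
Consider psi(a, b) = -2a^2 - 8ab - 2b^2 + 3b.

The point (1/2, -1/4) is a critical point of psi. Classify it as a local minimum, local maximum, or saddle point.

The Hessian of psi is constant: H = [[-4, -8], [-8, -4]].
det(H) = (-4)·(-4) − (-8)² = -48.
Since det(H) < 0, H is indefinite and the critical point is a saddle point.

saddle point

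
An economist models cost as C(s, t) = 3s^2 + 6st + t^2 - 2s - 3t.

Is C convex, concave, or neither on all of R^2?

C is quadratic, so its Hessian is the constant matrix H = [[6, 6], [6, 2]].
det(H) = -24, tr(H) = 8.
det(H) < 0, so H is indefinite: neither convex nor concave.

neither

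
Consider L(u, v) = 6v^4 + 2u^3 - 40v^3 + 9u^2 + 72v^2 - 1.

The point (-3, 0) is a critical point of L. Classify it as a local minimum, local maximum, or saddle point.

The mixed partial ∂²L/∂u∂v is 0, so the Hessian at any point is diag(L_uu, L_vv) = diag(6(2u + 3), 24(3v^2 - 10v + 6)).
At (-3, 0): H = diag(-18, 144).
The eigenvalues have opposite signs, so H is indefinite: a saddle point.

saddle point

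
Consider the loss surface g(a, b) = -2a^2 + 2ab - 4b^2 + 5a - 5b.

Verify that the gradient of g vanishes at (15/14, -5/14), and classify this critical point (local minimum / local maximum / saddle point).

local maximum

∇g = (-4a + 2b + 5, 2a - 8b - 5); substituting (15/14, -5/14) gives ∇g = (0, 0), so (15/14, -5/14) is indeed a critical point.
The Hessian of g is constant: H = [[-4, 2], [2, -8]].
det(H) = (-4)·(-8) − 2² = 28.
det(H) > 0 and tr(H) = -12 < 0, so H is negative definite and the point is a local maximum.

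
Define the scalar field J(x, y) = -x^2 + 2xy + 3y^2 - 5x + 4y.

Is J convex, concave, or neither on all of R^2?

neither

J is quadratic, so its Hessian is the constant matrix H = [[-2, 2], [2, 6]].
det(H) = -16, tr(H) = 4.
det(H) < 0, so H is indefinite: neither convex nor concave.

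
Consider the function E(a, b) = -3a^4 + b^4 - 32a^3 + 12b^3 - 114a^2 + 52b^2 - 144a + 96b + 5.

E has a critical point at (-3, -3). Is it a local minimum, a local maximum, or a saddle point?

The mixed partial ∂²E/∂a∂b is 0, so the Hessian at any point is diag(E_aa, E_bb) = diag(-12(3a^2 + 16a + 19), 4(3b^2 + 18b + 26)).
At (-3, -3): H = diag(24, -4).
The eigenvalues have opposite signs, so H is indefinite: a saddle point.

saddle point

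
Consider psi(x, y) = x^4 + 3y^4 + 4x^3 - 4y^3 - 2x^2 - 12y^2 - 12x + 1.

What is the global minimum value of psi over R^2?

-40

psi(x,y) separates as P(x) + Q(y) + 1, so its minimum is min P + min Q + 1.
P'(x) = 4(x - 1)(x + 1)(x + 3) vanishes at x ∈ {-3, -1, 1}; Q'(y) = 12y(y - 2)(y + 1) vanishes at y ∈ {-1, 0, 2}.
Local minima of P (where P''>0): P(-3)=-9, P(1)=-9. Local minima of Q: Q(-1)=-5, Q(2)=-32.
So the global minimum of psi is P(-3) + Q(2) + 1 = -9 − 32 + 1 = -40, attained at (-3, 2).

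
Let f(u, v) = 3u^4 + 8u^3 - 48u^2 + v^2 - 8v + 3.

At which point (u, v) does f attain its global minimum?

f(u,v) separates as P(u) + Q(v) + 3, so its minimum is min P + min Q + 3.
P'(u) = 12u(u - 2)(u + 4) vanishes at u ∈ {-4, 0, 2}; Q'(v) = 2v - 8 vanishes at v ∈ {4}.
Local minima of P (where P''>0): P(-4)=-512, P(2)=-80. Local minima of Q: Q(4)=-16.
So the global minimum of f is P(-4) + Q(4) + 3 = -512 − 16 + 3 = -525, attained at (-4, 4).

(-4, 4)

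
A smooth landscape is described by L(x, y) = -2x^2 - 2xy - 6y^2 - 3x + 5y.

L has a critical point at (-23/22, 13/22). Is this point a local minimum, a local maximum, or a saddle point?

local maximum

The Hessian of L is constant: H = [[-4, -2], [-2, -12]].
det(H) = (-4)·(-12) − (-2)² = 44.
det(H) > 0 and tr(H) = -16 < 0, so H is negative definite and the point is a local maximum.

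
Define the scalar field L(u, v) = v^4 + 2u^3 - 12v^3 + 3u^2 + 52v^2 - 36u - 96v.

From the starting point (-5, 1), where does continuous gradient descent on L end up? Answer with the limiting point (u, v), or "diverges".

L is separable, so gradient descent decouples: u follows -∂L/∂u, v follows -∂L/∂v.
∂L/∂u = 6(u - 2)(u + 3); at u=-5 this is 84, so u decreases.
∂L/∂v = 4(v - 4)(v - 3)(v - 2); at v=1 this is -24, so v increases.
The u-coordinate has no critical point in that direction and runs off to infinity.

diverges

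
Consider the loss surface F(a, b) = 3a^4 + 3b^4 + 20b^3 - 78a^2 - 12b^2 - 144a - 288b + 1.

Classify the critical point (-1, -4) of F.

saddle point

The mixed partial ∂²F/∂a∂b is 0, so the Hessian at any point is diag(F_aa, F_bb) = diag(12(3a^2 - 13), 12(3b^2 + 10b - 2)).
At (-1, -4): H = diag(-120, 72).
The eigenvalues have opposite signs, so H is indefinite: a saddle point.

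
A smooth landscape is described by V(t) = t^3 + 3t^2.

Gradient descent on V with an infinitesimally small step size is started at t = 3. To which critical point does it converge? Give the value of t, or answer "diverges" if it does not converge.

V'(t) = 3t(t + 2), so V'(3) = 45.
Gradient descent moves in the -V' direction, i.e. t is decreasing.
The nearest critical point in that direction is t = 0, where V'' = 6 > 0 (a local minimum). The iterate converges there.

0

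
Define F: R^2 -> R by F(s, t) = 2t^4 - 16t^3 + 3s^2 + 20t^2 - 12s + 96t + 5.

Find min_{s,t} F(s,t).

-65

F(s,t) separates as P(s) + Q(t) + 5, so its minimum is min P + min Q + 5.
P'(s) = 6s - 12 vanishes at s ∈ {2}; Q'(t) = 8(t - 4)(t - 3)(t + 1) vanishes at t ∈ {-1, 3, 4}.
Local minima of P (where P''>0): P(2)=-12. Local minima of Q: Q(-1)=-58, Q(4)=192.
So the global minimum of F is P(2) + Q(-1) + 5 = -12 − 58 + 5 = -65, attained at (2, -1).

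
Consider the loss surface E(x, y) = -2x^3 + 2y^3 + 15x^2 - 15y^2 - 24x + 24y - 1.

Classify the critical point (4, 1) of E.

The mixed partial ∂²E/∂x∂y is 0, so the Hessian at any point is diag(E_xx, E_yy) = diag(6(-2x + 5), 6(2y - 5)).
At (4, 1): H = diag(-18, -18).
Both eigenvalues are negative, so H is negative definite: a local maximum.

local maximum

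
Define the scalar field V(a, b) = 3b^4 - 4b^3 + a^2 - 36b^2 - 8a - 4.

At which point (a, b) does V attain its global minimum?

(4, 3)

V(a,b) separates as P(a) + Q(b) − 4, so its minimum is min P + min Q − 4.
P'(a) = 2a - 8 vanishes at a ∈ {4}; Q'(b) = 12b(b - 3)(b + 2) vanishes at b ∈ {-2, 0, 3}.
Local minima of P (where P''>0): P(4)=-16. Local minima of Q: Q(-2)=-64, Q(3)=-189.
So the global minimum of V is P(4) + Q(3) − 4 = -16 − 189 − 4 = -209, attained at (4, 3).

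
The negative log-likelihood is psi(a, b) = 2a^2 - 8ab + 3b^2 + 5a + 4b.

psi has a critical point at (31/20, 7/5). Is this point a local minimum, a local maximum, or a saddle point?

The Hessian of psi is constant: H = [[4, -8], [-8, 6]].
det(H) = 4·6 − (-8)² = -40.
Since det(H) < 0, H is indefinite and the critical point is a saddle point.

saddle point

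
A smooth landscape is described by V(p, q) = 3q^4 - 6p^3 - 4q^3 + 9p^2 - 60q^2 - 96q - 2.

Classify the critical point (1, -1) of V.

The mixed partial ∂²V/∂p∂q is 0, so the Hessian at any point is diag(V_pp, V_qq) = diag(18(-2p + 1), 12(3q^2 - 2q - 10)).
At (1, -1): H = diag(-18, -60).
Both eigenvalues are negative, so H is negative definite: a local maximum.

local maximum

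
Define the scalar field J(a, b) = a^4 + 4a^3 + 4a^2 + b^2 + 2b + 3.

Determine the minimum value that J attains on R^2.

2

J(a,b) separates as P(a) + Q(b) + 3, so its minimum is min P + min Q + 3.
P'(a) = 4a(a + 1)(a + 2) vanishes at a ∈ {-2, -1, 0}; Q'(b) = 2b + 2 vanishes at b ∈ {-1}.
Local minima of P (where P''>0): P(-2)=0, P(0)=0. Local minima of Q: Q(-1)=-1.
So the global minimum of J is P(-2) + Q(-1) + 3 = 0 − 1 + 3 = 2, attained at (-2, -1).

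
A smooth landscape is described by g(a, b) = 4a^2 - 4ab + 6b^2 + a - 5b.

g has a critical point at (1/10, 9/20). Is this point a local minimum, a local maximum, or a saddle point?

local minimum

The Hessian of g is constant: H = [[8, -4], [-4, 12]].
det(H) = 8·12 − (-4)² = 80.
det(H) > 0 and tr(H) = 20 > 0, so H is positive definite and the point is a local minimum.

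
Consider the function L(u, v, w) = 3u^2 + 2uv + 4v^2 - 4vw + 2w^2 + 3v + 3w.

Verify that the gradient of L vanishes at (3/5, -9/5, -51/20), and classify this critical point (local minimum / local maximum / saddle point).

∇L = (6u + 2v, 2u + 8v - 4w + 3, -4v + 4w + 3); substituting (3/5, -9/5, -51/20) gives ∇L = (0, 0, 0), so (3/5, -9/5, -51/20) is indeed a critical point.
The Hessian is constant: H = [[6, 2, 0], [2, 8, -4], [0, -4, 4]].
Leading principal minors: Δ₁ = 6, Δ₂ = 44, Δ₃ = 80.
All leading minors are positive, so H is positive definite: a local minimum.

local minimum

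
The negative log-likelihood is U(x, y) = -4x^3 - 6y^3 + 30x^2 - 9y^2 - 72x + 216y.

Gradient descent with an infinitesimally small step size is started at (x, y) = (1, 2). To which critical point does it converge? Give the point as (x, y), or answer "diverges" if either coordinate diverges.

(2, -4)

U is separable, so gradient descent decouples: x follows -∂U/∂x, y follows -∂U/∂y.
∂U/∂x = -12(x - 3)(x - 2); at x=1 this is -24, so x increases.
∂U/∂y = -18(y - 3)(y + 4); at y=2 this is 108, so y decreases.
x converges to its nearest critical value 2 (a local min of the x-part); y converges to -4. The iterate converges to (2, -4).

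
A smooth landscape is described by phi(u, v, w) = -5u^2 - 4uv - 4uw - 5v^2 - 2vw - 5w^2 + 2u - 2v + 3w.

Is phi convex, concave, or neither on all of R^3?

phi is quadratic, so its Hessian is the constant matrix H = [[-10, -4, -4], [-4, -10, -2], [-4, -2, -10]].
Leading principal minors: -10, 84, -704.
Signs alternate −, +, − ⇒ H ≺ 0 ⇒ concave.

concave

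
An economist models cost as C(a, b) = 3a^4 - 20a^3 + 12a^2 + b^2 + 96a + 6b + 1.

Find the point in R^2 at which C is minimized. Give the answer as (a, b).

(-1, -3)

C(a,b) separates as P(a) + Q(b) + 1, so its minimum is min P + min Q + 1.
P'(a) = 12(a - 4)(a - 2)(a + 1) vanishes at a ∈ {-1, 2, 4}; Q'(b) = 2b + 6 vanishes at b ∈ {-3}.
Local minima of P (where P''>0): P(-1)=-61, P(4)=64. Local minima of Q: Q(-3)=-9.
So the global minimum of C is P(-1) + Q(-3) + 1 = -61 − 9 + 1 = -69, attained at (-1, -3).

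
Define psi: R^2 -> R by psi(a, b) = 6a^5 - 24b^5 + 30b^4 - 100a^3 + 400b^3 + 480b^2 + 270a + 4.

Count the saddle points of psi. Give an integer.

psi separates as a function of a plus a function of b, so ∇psi=0 decouples.
∂psi/∂a = 30(a - 3)(a - 1)(a + 1)(a + 3) = 0 at a ∈ {-3, -1, 1, 3}; ∂psi/∂b = -120b(b - 4)(b + 1)(b + 2) = 0 at b ∈ {-2, -1, 0, 4}.
The Hessian is diagonal: diag(psi_aa, psi_bb). Second derivatives: psi_aa(-3)=-1440, psi_aa(-1)=480, psi_aa(1)=-480, psi_aa(3)=1440; psi_bb(-2)=1440, psi_bb(-1)=-600, psi_bb(0)=960, psi_bb(4)=-14400.
Saddle points occur where the two diagonal entries have opposite signs: (-3, -2), (-3, 0), (-1, -1), (-1, 4), (1, -2), (1, 0), (3, -1), (3, 4). Count: 8.

8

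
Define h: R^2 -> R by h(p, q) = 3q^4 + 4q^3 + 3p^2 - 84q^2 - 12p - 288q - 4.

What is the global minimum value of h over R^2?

-1488

h(p,q) separates as A(p) + B(q) − 4, so its minimum is min A + min B − 4.
A'(p) = 6p - 12 vanishes at p ∈ {2}; B'(q) = 12(q - 4)(q + 2)(q + 3) vanishes at q ∈ {-3, -2, 4}.
Local minima of A (where A''>0): A(2)=-12. Local minima of B: B(-3)=243, B(4)=-1472.
So the global minimum of h is A(2) + B(4) − 4 = -12 − 1472 − 4 = -1488, attained at (2, 4).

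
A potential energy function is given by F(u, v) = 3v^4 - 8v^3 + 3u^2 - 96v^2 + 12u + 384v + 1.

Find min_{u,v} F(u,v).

-1803

F(u,v) separates as P(u) + Q(v) + 1, so its minimum is min P + min Q + 1.
P'(u) = 6u + 12 vanishes at u ∈ {-2}; Q'(v) = 12(v - 4)(v - 2)(v + 4) vanishes at v ∈ {-4, 2, 4}.
Local minima of P (where P''>0): P(-2)=-12. Local minima of Q: Q(-4)=-1792, Q(4)=256.
So the global minimum of F is P(-2) + Q(-4) + 1 = -12 − 1792 + 1 = -1803, attained at (-2, -4).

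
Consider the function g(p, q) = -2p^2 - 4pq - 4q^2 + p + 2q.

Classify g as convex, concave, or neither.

g is quadratic, so its Hessian is the constant matrix H = [[-4, -4], [-4, -8]].
det(H) = 16, tr(H) = -12.
det(H) > 0 and tr(H) < 0, so H is negative definite everywhere: concave.

concave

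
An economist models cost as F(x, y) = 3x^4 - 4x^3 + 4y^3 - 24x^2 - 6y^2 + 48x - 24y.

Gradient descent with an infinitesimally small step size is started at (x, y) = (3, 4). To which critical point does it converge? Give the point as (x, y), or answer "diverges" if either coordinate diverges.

(2, 2)

F is separable, so gradient descent decouples: x follows -∂F/∂x, y follows -∂F/∂y.
∂F/∂x = 12(x - 2)(x - 1)(x + 2); at x=3 this is 120, so x decreases.
∂F/∂y = 12(y - 2)(y + 1); at y=4 this is 120, so y decreases.
x converges to its nearest critical value 2 (a local min of the x-part); y converges to 2. The iterate converges to (2, 2).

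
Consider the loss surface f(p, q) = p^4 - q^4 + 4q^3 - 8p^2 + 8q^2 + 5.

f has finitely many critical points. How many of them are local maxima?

f separates as a function of p plus a function of q, so ∇f=0 decouples.
∂f/∂p = 4p(p - 2)(p + 2) = 0 at p ∈ {-2, 0, 2}; ∂f/∂q = -4q(q - 4)(q + 1) = 0 at q ∈ {-1, 0, 4}.
The Hessian is diagonal: diag(f_pp, f_qq). Second derivatives: f_pp(-2)=32, f_pp(0)=-16, f_pp(2)=32; f_qq(-1)=-20, f_qq(0)=16, f_qq(4)=-80.
Local maxima occur where both diagonal entries negative: (0, -1), (0, 4). Count: 2.

2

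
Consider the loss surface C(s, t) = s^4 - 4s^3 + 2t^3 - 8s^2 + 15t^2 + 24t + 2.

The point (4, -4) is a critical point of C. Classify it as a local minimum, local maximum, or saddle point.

The mixed partial ∂²C/∂s∂t is 0, so the Hessian at any point is diag(C_ss, C_tt) = diag(4(3s^2 - 6s - 4), 6(2t + 5)).
At (4, -4): H = diag(80, -18).
The eigenvalues have opposite signs, so H is indefinite: a saddle point.

saddle point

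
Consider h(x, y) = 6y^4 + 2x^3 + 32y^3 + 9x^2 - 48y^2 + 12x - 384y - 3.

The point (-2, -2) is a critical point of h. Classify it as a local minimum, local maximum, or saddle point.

local maximum

The mixed partial ∂²h/∂x∂y is 0, so the Hessian at any point is diag(h_xx, h_yy) = diag(6(2x + 3), 24(3y^2 + 8y - 4)).
At (-2, -2): H = diag(-6, -192).
Both eigenvalues are negative, so H is negative definite: a local maximum.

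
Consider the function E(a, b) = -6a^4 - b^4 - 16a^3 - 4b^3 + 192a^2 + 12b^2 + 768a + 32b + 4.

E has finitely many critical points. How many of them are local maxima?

4

E separates as a function of a plus a function of b, so ∇E=0 decouples.
∂E/∂a = -24(a - 4)(a + 2)(a + 4) = 0 at a ∈ {-4, -2, 4}; ∂E/∂b = -4(b - 2)(b + 1)(b + 4) = 0 at b ∈ {-4, -1, 2}.
The Hessian is diagonal: diag(E_aa, E_bb). Second derivatives: E_aa(-4)=-384, E_aa(-2)=288, E_aa(4)=-1152; E_bb(-4)=-72, E_bb(-1)=36, E_bb(2)=-72.
Local maxima occur where both diagonal entries negative: (-4, -4), (-4, 2), (4, -4), (4, 2). Count: 4.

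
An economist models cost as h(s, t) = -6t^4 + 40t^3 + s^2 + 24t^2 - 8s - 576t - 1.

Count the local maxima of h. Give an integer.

0

h separates as a function of s plus a function of t, so ∇h=0 decouples.
∂h/∂s = 2(s - 4) = 0 at s ∈ {4}; ∂h/∂t = -24(t - 4)(t - 3)(t + 2) = 0 at t ∈ {-2, 3, 4}.
The Hessian is diagonal: diag(h_ss, h_tt). Second derivatives: h_ss(4)=2; h_tt(-2)=-720, h_tt(3)=120, h_tt(4)=-144.
Local maxima occur where both diagonal entries negative: none. Count: 0.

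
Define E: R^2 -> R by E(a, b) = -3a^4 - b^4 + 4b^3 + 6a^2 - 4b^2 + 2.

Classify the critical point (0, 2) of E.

The mixed partial ∂²E/∂a∂b is 0, so the Hessian at any point is diag(E_aa, E_bb) = diag(12(-3a^2 + 1), 4(-3b^2 + 6b - 2)).
At (0, 2): H = diag(12, -8).
The eigenvalues have opposite signs, so H is indefinite: a saddle point.

saddle point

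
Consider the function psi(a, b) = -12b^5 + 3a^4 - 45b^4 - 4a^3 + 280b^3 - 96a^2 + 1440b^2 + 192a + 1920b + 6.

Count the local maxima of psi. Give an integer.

psi separates as a function of a plus a function of b, so ∇psi=0 decouples.
∂psi/∂a = 12(a - 4)(a - 1)(a + 4) = 0 at a ∈ {-4, 1, 4}; ∂psi/∂b = -60(b - 4)(b + 1)(b + 2)(b + 4) = 0 at b ∈ {-4, -2, -1, 4}.
The Hessian is diagonal: diag(psi_aa, psi_bb). Second derivatives: psi_aa(-4)=480, psi_aa(1)=-180, psi_aa(4)=288; psi_bb(-4)=2880, psi_bb(-2)=-720, psi_bb(-1)=900, psi_bb(4)=-14400.
Local maxima occur where both diagonal entries negative: (1, -2), (1, 4). Count: 2.

2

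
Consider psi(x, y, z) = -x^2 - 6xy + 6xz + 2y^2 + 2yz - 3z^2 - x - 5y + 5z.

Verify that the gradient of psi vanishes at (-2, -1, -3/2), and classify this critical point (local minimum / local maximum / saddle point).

∇psi = (-2x - 6y + 6z - 1, -6x + 4y + 2z - 5, 6x + 2y - 6z + 5); substituting (-2, -1, -3/2) gives ∇psi = (0, 0, 0), so (-2, -1, -3/2) is indeed a critical point.
The Hessian is constant: H = [[-2, -6, 6], [-6, 4, 2], [6, 2, -6]].
Leading principal minors: Δ₁ = -2, Δ₂ = -44, Δ₃ = -16.
The minors fit neither the all-positive nor the alternating-sign pattern, so H is indefinite: a saddle point.

saddle point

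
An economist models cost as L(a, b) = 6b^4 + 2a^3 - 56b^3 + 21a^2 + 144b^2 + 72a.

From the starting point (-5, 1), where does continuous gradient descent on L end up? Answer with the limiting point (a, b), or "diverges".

diverges

L is separable, so gradient descent decouples: a follows -∂L/∂a, b follows -∂L/∂b.
∂L/∂a = 6(a + 3)(a + 4); at a=-5 this is 12, so a decreases.
∂L/∂b = 24b(b - 4)(b - 3); at b=1 this is 144, so b decreases.
The a-coordinate has no critical point in that direction and runs off to infinity.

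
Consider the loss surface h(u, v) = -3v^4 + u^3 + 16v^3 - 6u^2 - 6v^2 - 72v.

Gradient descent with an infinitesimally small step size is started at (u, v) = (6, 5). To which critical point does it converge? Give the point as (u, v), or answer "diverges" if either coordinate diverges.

h is separable, so gradient descent decouples: u follows -∂h/∂u, v follows -∂h/∂v.
∂h/∂u = 3u(u - 4); at u=6 this is 36, so u decreases.
∂h/∂v = -12(v - 3)(v - 2)(v + 1); at v=5 this is -432, so v increases.
The v-coordinate has no critical point in that direction and runs off to infinity.

diverges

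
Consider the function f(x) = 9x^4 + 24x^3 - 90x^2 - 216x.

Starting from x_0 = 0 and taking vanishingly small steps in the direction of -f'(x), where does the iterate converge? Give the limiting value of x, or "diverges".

2

f'(x) = 36(x - 2)(x + 1)(x + 3), so f'(0) = -216.
Gradient descent moves in the -f' direction, i.e. x is increasing.
The nearest critical point in that direction is x = 2, where f'' = 540 > 0 (a local minimum). The iterate converges there.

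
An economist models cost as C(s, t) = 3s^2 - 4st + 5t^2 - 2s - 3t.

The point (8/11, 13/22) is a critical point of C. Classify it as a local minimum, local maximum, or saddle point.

local minimum

The Hessian of C is constant: H = [[6, -4], [-4, 10]].
det(H) = 6·10 − (-4)² = 44.
det(H) > 0 and tr(H) = 16 > 0, so H is positive definite and the point is a local minimum.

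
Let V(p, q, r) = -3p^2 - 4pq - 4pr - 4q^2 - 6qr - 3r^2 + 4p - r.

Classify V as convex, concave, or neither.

V is quadratic, so its Hessian is the constant matrix H = [[-6, -4, -4], [-4, -8, -6], [-4, -6, -6]].
Leading principal minors: -6, 32, -40.
Signs alternate −, +, − ⇒ H ≺ 0 ⇒ concave.

concave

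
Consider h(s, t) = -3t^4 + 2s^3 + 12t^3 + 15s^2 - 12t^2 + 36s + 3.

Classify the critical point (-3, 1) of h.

saddle point

The mixed partial ∂²h/∂s∂t is 0, so the Hessian at any point is diag(h_ss, h_tt) = diag(6(2s + 5), 12(-3t^2 + 6t - 2)).
At (-3, 1): H = diag(-6, 12).
The eigenvalues have opposite signs, so H is indefinite: a saddle point.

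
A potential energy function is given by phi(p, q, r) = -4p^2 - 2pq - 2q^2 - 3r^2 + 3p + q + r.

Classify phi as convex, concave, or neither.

concave

phi is quadratic, so its Hessian is the constant matrix H = [[-8, -2, 0], [-2, -4, 0], [0, 0, -6]].
Leading principal minors: -8, 28, -168.
Signs alternate −, +, − ⇒ H ≺ 0 ⇒ concave.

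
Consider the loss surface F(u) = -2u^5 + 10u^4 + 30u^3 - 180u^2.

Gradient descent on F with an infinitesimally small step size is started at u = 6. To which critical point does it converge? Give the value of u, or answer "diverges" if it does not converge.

diverges

F'(u) = -10u(u - 4)(u - 3)(u + 3), so F'(6) = -3240.
Gradient descent moves in the -F' direction, i.e. u is increasing.
There is no critical point above u=6, and F' keeps the same sign, so the iterate runs off to +∞.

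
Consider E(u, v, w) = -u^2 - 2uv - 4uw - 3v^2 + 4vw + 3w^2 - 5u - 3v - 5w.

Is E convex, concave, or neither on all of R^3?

neither

E is quadratic, so its Hessian is the constant matrix H = [[-2, -2, -4], [-2, -6, 4], [-4, 4, 6]].
Leading principal minors: -2, 8, 240.
Neither pattern holds ⇒ H is indefinite ⇒ neither convex nor concave.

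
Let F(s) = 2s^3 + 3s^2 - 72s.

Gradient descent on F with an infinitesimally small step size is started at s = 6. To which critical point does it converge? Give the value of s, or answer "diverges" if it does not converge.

3

F'(s) = 6(s - 3)(s + 4), so F'(6) = 180.
Gradient descent moves in the -F' direction, i.e. s is decreasing.
The nearest critical point in that direction is s = 3, where F'' = 42 > 0 (a local minimum). The iterate converges there.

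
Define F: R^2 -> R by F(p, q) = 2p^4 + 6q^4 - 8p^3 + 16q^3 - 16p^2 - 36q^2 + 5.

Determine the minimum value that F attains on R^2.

F(p,q) separates as A(p) + B(q) + 5, so its minimum is min A + min B + 5.
A'(p) = 8p(p - 4)(p + 1) vanishes at p ∈ {-1, 0, 4}; B'(q) = 24q(q - 1)(q + 3) vanishes at q ∈ {-3, 0, 1}.
Local minima of A (where A''>0): A(-1)=-6, A(4)=-256. Local minima of B: B(-3)=-270, B(1)=-14.
So the global minimum of F is A(4) + B(-3) + 5 = -256 − 270 + 5 = -521, attained at (4, -3).

-521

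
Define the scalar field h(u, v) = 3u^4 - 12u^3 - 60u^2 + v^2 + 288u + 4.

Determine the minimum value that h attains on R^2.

h(u,v) separates as P(u) + Q(v) + 4, so its minimum is min P + min Q + 4.
P'(u) = 12(u - 4)(u - 2)(u + 3) vanishes at u ∈ {-3, 2, 4}; Q'(v) = 2v vanishes at v ∈ {0}.
Local minima of P (where P''>0): P(-3)=-837, P(4)=192. Local minima of Q: Q(0)=0.
So the global minimum of h is P(-3) + Q(0) + 4 = -837 + 0 + 4 = -833, attained at (-3, 0).

-833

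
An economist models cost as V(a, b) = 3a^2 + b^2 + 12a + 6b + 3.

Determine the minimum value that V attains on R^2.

-18

V(a,b) separates as P(a) + Q(b) + 3, so its minimum is min P + min Q + 3.
P'(a) = 6a + 12 vanishes at a ∈ {-2}; Q'(b) = 2b + 6 vanishes at b ∈ {-3}.
Local minima of P (where P''>0): P(-2)=-12. Local minima of Q: Q(-3)=-9.
So the global minimum of V is P(-2) + Q(-3) + 3 = -12 − 9 + 3 = -18, attained at (-2, -3).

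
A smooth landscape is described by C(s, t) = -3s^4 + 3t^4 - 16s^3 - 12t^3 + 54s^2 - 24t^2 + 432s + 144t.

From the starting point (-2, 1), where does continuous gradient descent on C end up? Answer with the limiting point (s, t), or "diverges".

C is separable, so gradient descent decouples: s follows -∂C/∂s, t follows -∂C/∂t.
∂C/∂s = -12(s - 3)(s + 3)(s + 4); at s=-2 this is 120, so s decreases.
∂C/∂t = 12(t - 3)(t - 2)(t + 2); at t=1 this is 72, so t decreases.
s converges to its nearest critical value -3 (a local min of the s-part); t converges to -2. The iterate converges to (-3, -2).

(-3, -2)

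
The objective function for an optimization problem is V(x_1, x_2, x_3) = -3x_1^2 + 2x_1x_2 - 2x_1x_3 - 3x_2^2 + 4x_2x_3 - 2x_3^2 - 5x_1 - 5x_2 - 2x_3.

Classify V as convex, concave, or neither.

concave

V is quadratic, so its Hessian is the constant matrix H = [[-6, 2, -2], [2, -6, 4], [-2, 4, -4]].
Leading principal minors: -6, 32, -40.
Signs alternate −, +, − ⇒ H ≺ 0 ⇒ concave.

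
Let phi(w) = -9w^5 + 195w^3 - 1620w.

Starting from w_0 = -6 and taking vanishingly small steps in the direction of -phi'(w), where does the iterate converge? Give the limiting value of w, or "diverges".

-3

phi'(w) = -45(w - 3)(w - 2)(w + 2)(w + 3), so phi'(-6) = -38880.
Gradient descent moves in the -phi' direction, i.e. w is increasing.
The nearest critical point in that direction is w = -3, where phi'' = 1350 > 0 (a local minimum). The iterate converges there.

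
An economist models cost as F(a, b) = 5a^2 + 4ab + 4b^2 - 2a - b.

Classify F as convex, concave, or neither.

F is quadratic, so its Hessian is the constant matrix H = [[10, 4], [4, 8]].
det(H) = 64, tr(H) = 18.
det(H) > 0 and tr(H) > 0, so H is positive definite everywhere: convex.

convex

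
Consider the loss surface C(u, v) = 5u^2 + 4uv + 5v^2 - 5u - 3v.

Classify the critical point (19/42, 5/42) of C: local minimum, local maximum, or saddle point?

local minimum

The Hessian of C is constant: H = [[10, 4], [4, 10]].
det(H) = 10·10 − 4² = 84.
det(H) > 0 and tr(H) = 20 > 0, so H is positive definite and the point is a local minimum.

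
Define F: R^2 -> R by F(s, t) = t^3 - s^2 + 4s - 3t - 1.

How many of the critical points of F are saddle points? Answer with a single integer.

F separates as a function of s plus a function of t, so ∇F=0 decouples.
∂F/∂s = -2(s - 2) = 0 at s ∈ {2}; ∂F/∂t = 3(t - 1)(t + 1) = 0 at t ∈ {-1, 1}.
The Hessian is diagonal: diag(F_ss, F_tt). Second derivatives: F_ss(2)=-2; F_tt(-1)=-6, F_tt(1)=6.
Saddle points occur where the two diagonal entries have opposite signs: (2, 1). Count: 1.

1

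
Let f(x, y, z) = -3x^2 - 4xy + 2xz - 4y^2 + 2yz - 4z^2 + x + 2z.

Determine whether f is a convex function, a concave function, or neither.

concave

f is quadratic, so its Hessian is the constant matrix H = [[-6, -4, 2], [-4, -8, 2], [2, 2, -8]].
Leading principal minors: -6, 32, -232.
Signs alternate −, +, − ⇒ H ≺ 0 ⇒ concave.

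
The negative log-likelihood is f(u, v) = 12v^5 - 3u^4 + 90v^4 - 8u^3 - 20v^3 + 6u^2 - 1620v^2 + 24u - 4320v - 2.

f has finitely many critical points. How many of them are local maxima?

4

f separates as a function of u plus a function of v, so ∇f=0 decouples.
∂f/∂u = -12(u - 1)(u + 1)(u + 2) = 0 at u ∈ {-2, -1, 1}; ∂f/∂v = 60(v - 3)(v + 2)(v + 3)(v + 4) = 0 at v ∈ {-4, -3, -2, 3}.
The Hessian is diagonal: diag(f_uu, f_vv). Second derivatives: f_uu(-2)=-36, f_uu(-1)=24, f_uu(1)=-72; f_vv(-4)=-840, f_vv(-3)=360, f_vv(-2)=-600, f_vv(3)=12600.
Local maxima occur where both diagonal entries negative: (-2, -4), (-2, -2), (1, -4), (1, -2). Count: 4.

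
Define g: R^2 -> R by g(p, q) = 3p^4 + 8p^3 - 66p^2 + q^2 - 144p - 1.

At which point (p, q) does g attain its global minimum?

(3, 0)

g(p,q) separates as A(p) + B(q) − 1, so its minimum is min A + min B − 1.
A'(p) = 12(p - 3)(p + 1)(p + 4) vanishes at p ∈ {-4, -1, 3}; B'(q) = 2q vanishes at q ∈ {0}.
Local minima of A (where A''>0): A(-4)=-224, A(3)=-567. Local minima of B: B(0)=0.
So the global minimum of g is A(3) + B(0) − 1 = -567 + 0 − 1 = -568, attained at (3, 0).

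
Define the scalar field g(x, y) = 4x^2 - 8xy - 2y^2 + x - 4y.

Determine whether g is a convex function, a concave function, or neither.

g is quadratic, so its Hessian is the constant matrix H = [[8, -8], [-8, -4]].
det(H) = -96, tr(H) = 4.
det(H) < 0, so H is indefinite: neither convex nor concave.

neither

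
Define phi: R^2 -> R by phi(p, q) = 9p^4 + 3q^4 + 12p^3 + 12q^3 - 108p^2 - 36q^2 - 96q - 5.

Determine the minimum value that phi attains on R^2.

-764

phi(p,q) separates as A(p) + B(q) − 5, so its minimum is min A + min B − 5.
A'(p) = 36p(p - 2)(p + 3) vanishes at p ∈ {-3, 0, 2}; B'(q) = 12(q - 2)(q + 1)(q + 4) vanishes at q ∈ {-4, -1, 2}.
Local minima of A (where A''>0): A(-3)=-567, A(2)=-192. Local minima of B: B(-4)=-192, B(2)=-192.
So the global minimum of phi is A(-3) + B(-4) − 5 = -567 − 192 − 5 = -764, attained at (-3, -4).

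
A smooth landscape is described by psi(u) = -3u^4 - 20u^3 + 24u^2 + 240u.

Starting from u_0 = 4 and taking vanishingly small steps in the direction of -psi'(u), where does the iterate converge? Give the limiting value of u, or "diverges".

diverges

psi'(u) = -12(u - 2)(u + 2)(u + 5), so psi'(4) = -1296.
Gradient descent moves in the -psi' direction, i.e. u is increasing.
There is no critical point above u=4, and psi' keeps the same sign, so the iterate runs off to +∞.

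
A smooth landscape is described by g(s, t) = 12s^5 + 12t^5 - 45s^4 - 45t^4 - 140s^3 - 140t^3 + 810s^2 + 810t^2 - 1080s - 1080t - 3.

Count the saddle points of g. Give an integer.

8

g separates as a function of s plus a function of t, so ∇g=0 decouples.
∂g/∂s = 60(s - 3)(s - 2)(s - 1)(s + 3) = 0 at s ∈ {-3, 1, 2, 3}; ∂g/∂t = 60(t - 3)(t - 2)(t - 1)(t + 3) = 0 at t ∈ {-3, 1, 2, 3}.
The Hessian is diagonal: diag(g_ss, g_tt). Second derivatives: g_ss(-3)=-7200, g_ss(1)=480, g_ss(2)=-300, g_ss(3)=720; g_tt(-3)=-7200, g_tt(1)=480, g_tt(2)=-300, g_tt(3)=720.
Saddle points occur where the two diagonal entries have opposite signs: (-3, 1), (-3, 3), (1, -3), (1, 2), (2, 1), (2, 3), (3, -3), (3, 2). Count: 8.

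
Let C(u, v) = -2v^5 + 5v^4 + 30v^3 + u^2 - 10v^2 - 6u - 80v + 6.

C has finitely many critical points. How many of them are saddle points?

2

C separates as a function of u plus a function of v, so ∇C=0 decouples.
∂C/∂u = 2(u - 3) = 0 at u ∈ {3}; ∂C/∂v = -10(v - 4)(v - 1)(v + 1)(v + 2) = 0 at v ∈ {-2, -1, 1, 4}.
The Hessian is diagonal: diag(C_uu, C_vv). Second derivatives: C_uu(3)=2; C_vv(-2)=180, C_vv(-1)=-100, C_vv(1)=180, C_vv(4)=-900.
Saddle points occur where the two diagonal entries have opposite signs: (3, -1), (3, 4). Count: 2.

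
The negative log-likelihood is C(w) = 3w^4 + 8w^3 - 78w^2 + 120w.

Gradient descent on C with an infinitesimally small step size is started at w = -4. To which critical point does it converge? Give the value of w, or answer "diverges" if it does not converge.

-5

C'(w) = 12(w - 2)(w - 1)(w + 5), so C'(-4) = 360.
Gradient descent moves in the -C' direction, i.e. w is decreasing.
The nearest critical point in that direction is w = -5, where C'' = 504 > 0 (a local minimum). The iterate converges there.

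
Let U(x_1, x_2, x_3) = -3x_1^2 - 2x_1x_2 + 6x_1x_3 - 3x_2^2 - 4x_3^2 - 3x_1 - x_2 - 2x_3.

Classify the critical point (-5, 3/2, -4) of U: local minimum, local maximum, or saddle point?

The Hessian is constant: H = [[-6, -2, 6], [-2, -6, 0], [6, 0, -8]].
Leading principal minors: Δ₁ = -6, Δ₂ = 32, Δ₃ = -40.
The minors alternate sign starting negative (−, +, −), so H is negative definite: a local maximum.

local maximum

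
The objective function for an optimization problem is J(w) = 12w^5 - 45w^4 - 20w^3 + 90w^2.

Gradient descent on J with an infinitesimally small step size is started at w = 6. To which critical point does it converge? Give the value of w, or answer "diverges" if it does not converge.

3

J'(w) = 60w(w - 3)(w - 1)(w + 1), so J'(6) = 37800.
Gradient descent moves in the -J' direction, i.e. w is decreasing.
The nearest critical point in that direction is w = 3, where J'' = 1440 > 0 (a local minimum). The iterate converges there.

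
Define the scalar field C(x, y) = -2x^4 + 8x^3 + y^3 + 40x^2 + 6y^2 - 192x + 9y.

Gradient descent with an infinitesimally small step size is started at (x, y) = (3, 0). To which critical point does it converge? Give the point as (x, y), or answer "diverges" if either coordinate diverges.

(2, -1)

C is separable, so gradient descent decouples: x follows -∂C/∂x, y follows -∂C/∂y.
∂C/∂x = -8(x - 4)(x - 2)(x + 3); at x=3 this is 48, so x decreases.
∂C/∂y = 3(y + 1)(y + 3); at y=0 this is 9, so y decreases.
x converges to its nearest critical value 2 (a local min of the x-part); y converges to -1. The iterate converges to (2, -1).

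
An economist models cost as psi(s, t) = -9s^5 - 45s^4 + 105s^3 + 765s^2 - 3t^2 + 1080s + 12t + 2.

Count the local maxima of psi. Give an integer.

2

psi separates as a function of s plus a function of t, so ∇psi=0 decouples.
∂psi/∂s = -45(s - 3)(s + 1)(s + 2)(s + 4) = 0 at s ∈ {-4, -2, -1, 3}; ∂psi/∂t = -6(t - 2) = 0 at t ∈ {2}.
The Hessian is diagonal: diag(psi_ss, psi_tt). Second derivatives: psi_ss(-4)=1890, psi_ss(-2)=-450, psi_ss(-1)=540, psi_ss(3)=-6300; psi_tt(2)=-6.
Local maxima occur where both diagonal entries negative: (-2, 2), (3, 2). Count: 2.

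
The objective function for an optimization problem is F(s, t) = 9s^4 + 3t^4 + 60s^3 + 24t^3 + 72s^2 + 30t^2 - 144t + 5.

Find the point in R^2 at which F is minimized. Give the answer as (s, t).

(-4, 1)

F(s,t) separates as P(s) + Q(t) + 5, so its minimum is min P + min Q + 5.
P'(s) = 36s(s + 1)(s + 4) vanishes at s ∈ {-4, -1, 0}; Q'(t) = 12(t - 1)(t + 3)(t + 4) vanishes at t ∈ {-4, -3, 1}.
Local minima of P (where P''>0): P(-4)=-384, P(0)=0. Local minima of Q: Q(-4)=288, Q(1)=-87.
So the global minimum of F is P(-4) + Q(1) + 5 = -384 − 87 + 5 = -466, attained at (-4, 1).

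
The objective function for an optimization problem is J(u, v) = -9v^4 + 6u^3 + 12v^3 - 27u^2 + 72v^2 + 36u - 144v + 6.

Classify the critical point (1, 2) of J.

local maximum

The mixed partial ∂²J/∂u∂v is 0, so the Hessian at any point is diag(J_uu, J_vv) = diag(18(2u - 3), 36(-3v^2 + 2v + 4)).
At (1, 2): H = diag(-18, -144).
Both eigenvalues are negative, so H is negative definite: a local maximum.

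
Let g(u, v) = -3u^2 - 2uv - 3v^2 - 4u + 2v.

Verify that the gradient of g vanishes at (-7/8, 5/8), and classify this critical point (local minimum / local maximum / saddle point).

local maximum

∇g = (-6u - 2v - 4, -2u - 6v + 2); substituting (-7/8, 5/8) gives ∇g = (0, 0), so (-7/8, 5/8) is indeed a critical point.
The Hessian of g is constant: H = [[-6, -2], [-2, -6]].
det(H) = (-6)·(-6) − (-2)² = 32.
det(H) > 0 and tr(H) = -12 < 0, so H is negative definite and the point is a local maximum.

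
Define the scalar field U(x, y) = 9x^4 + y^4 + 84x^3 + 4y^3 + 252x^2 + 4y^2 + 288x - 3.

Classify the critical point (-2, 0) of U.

The mixed partial ∂²U/∂x∂y is 0, so the Hessian at any point is diag(U_xx, U_yy) = diag(36(3x^2 + 14x + 14), 4(3y^2 + 6y + 2)).
At (-2, 0): H = diag(-72, 8).
The eigenvalues have opposite signs, so H is indefinite: a saddle point.

saddle point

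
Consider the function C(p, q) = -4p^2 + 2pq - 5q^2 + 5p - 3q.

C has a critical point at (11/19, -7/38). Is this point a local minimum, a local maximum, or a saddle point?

local maximum

The Hessian of C is constant: H = [[-8, 2], [2, -10]].
det(H) = (-8)·(-10) − 2² = 76.
det(H) > 0 and tr(H) = -18 < 0, so H is negative definite and the point is a local maximum.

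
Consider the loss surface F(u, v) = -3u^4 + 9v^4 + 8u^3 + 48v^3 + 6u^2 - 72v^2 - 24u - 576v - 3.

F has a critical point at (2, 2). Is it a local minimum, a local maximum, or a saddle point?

The mixed partial ∂²F/∂u∂v is 0, so the Hessian at any point is diag(F_uu, F_vv) = diag(12(-3u^2 + 4u + 1), 36(3v^2 + 8v - 4)).
At (2, 2): H = diag(-36, 864).
The eigenvalues have opposite signs, so H is indefinite: a saddle point.

saddle point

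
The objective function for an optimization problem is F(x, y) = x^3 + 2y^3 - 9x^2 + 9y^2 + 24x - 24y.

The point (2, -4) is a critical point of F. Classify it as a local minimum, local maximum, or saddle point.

The mixed partial ∂²F/∂x∂y is 0, so the Hessian at any point is diag(F_xx, F_yy) = diag(6(x - 3), 6(2y + 3)).
At (2, -4): H = diag(-6, -30).
Both eigenvalues are negative, so H is negative definite: a local maximum.

local maximum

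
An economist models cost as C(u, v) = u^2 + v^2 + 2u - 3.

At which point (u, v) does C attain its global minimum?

C(u,v) separates as P(u) + Q(v) − 3, so its minimum is min P + min Q − 3.
P'(u) = 2u + 2 vanishes at u ∈ {-1}; Q'(v) = 2v vanishes at v ∈ {0}.
Local minima of P (where P''>0): P(-1)=-1. Local minima of Q: Q(0)=0.
So the global minimum of C is P(-1) + Q(0) − 3 = -1 + 0 − 3 = -4, attained at (-1, 0).

(-1, 0)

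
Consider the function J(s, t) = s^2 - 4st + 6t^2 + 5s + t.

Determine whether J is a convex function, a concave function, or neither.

J is quadratic, so its Hessian is the constant matrix H = [[2, -4], [-4, 12]].
det(H) = 8, tr(H) = 14.
det(H) > 0 and tr(H) > 0, so H is positive definite everywhere: convex.

convex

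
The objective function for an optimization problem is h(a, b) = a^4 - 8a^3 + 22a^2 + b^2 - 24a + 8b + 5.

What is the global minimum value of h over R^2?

-20

h(a,b) separates as P(a) + Q(b) + 5, so its minimum is min P + min Q + 5.
P'(a) = 4(a - 3)(a - 2)(a - 1) vanishes at a ∈ {1, 2, 3}; Q'(b) = 2b + 8 vanishes at b ∈ {-4}.
Local minima of P (where P''>0): P(1)=-9, P(3)=-9. Local minima of Q: Q(-4)=-16.
So the global minimum of h is P(1) + Q(-4) + 5 = -9 − 16 + 5 = -20, attained at (1, -4).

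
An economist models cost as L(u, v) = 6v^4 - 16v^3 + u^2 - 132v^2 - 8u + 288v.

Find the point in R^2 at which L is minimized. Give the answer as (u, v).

L(u,v) separates as P(u) + Q(v), so its minimum is min P + min Q.
P'(u) = 2u - 8 vanishes at u ∈ {4}; Q'(v) = 24(v - 4)(v - 1)(v + 3) vanishes at v ∈ {-3, 1, 4}.
Local minima of P (where P''>0): P(4)=-16. Local minima of Q: Q(-3)=-1134, Q(4)=-448.
So the global minimum of L is P(4) + Q(-3) = -16 − 1134 = -1150, attained at (4, -3).

(4, -3)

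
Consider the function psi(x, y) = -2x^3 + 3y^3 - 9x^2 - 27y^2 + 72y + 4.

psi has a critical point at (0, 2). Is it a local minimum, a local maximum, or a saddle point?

local maximum

The mixed partial ∂²psi/∂x∂y is 0, so the Hessian at any point is diag(psi_xx, psi_yy) = diag(-6(2x + 3), 18(y - 3)).
At (0, 2): H = diag(-18, -18).
Both eigenvalues are negative, so H is negative definite: a local maximum.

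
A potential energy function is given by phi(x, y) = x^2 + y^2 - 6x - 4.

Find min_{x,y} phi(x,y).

phi(x,y) separates as P(x) + Q(y) − 4, so its minimum is min P + min Q − 4.
P'(x) = 2x - 6 vanishes at x ∈ {3}; Q'(y) = 2y vanishes at y ∈ {0}.
Local minima of P (where P''>0): P(3)=-9. Local minima of Q: Q(0)=0.
So the global minimum of phi is P(3) + Q(0) − 4 = -9 + 0 − 4 = -13, attained at (3, 0).

-13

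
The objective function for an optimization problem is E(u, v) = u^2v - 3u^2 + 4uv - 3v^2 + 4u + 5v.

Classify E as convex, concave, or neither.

neither

The term u^2v is cubic, so the Hessian is not constant.
∂²E/∂u² = 2v - 6, which takes both signs as v varies (negative for sufficiently negative v). A diagonal entry of the Hessian changing sign means the Hessian is neither positive- nor negative-semidefinite on all of R^2.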